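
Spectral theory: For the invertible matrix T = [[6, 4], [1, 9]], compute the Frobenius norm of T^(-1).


det(T) = 6*9 - 4*1 = 50
T^(-1) = (1/50) * [[9, -4], [-1, 6]] = [[0.1800, -0.0800], [-0.0200, 0.1200]]
||T^(-1)||_F^2 = 0.1800^2 + (-0.0800)^2 + (-0.0200)^2 + 0.1200^2 = 0.0536
||T^(-1)||_F = sqrt(0.0536) = 0.2315

0.2315


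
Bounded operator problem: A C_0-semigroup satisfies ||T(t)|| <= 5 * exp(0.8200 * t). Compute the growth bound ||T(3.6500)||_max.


||T(3.6500)|| <= 5 * exp(0.8200 * 3.6500)
= 5 * exp(2.9930)
= 5 * 19.9454
= 99.7271

99.7271


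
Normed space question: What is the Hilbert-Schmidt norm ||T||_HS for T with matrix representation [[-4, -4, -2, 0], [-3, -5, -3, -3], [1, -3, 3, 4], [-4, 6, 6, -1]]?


The Hilbert-Schmidt norm is sqrt(sum of squares of all entries).
Sum of squares = (-4)^2 + (-4)^2 + (-2)^2 + 0^2 + (-3)^2 + (-5)^2 + (-3)^2 + (-3)^2 + 1^2 + (-3)^2 + 3^2 + 4^2 + (-4)^2 + 6^2 + 6^2 + (-1)^2
= 16 + 16 + 4 + 0 + 9 + 25 + 9 + 9 + 1 + 9 + 9 + 16 + 16 + 36 + 36 + 1 = 212
||T||_HS = sqrt(212) = 14.5602

14.5602


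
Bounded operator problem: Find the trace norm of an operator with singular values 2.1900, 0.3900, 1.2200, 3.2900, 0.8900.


The nuclear norm is the sum of all singular values.
||T||_1 = 2.1900 + 0.3900 + 1.2200 + 3.2900 + 0.8900
= 7.9800

7.9800


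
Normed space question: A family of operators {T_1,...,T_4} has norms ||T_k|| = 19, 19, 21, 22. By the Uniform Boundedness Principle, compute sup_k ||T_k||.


By the Uniform Boundedness Principle, the supremum of norms is finite.
sup_k ||T_k|| = max(19, 19, 21, 22) = 22

22


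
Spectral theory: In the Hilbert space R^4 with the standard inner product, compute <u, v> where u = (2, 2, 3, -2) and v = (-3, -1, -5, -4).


Computing the standard inner product <u, v> = sum u_i * v_i
= 2*-3 + 2*-1 + 3*-5 + -2*-4
= -6 + -2 + -15 + 8
= -15

-15


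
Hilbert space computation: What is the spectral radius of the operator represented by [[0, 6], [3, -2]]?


For a 2x2 matrix, eigenvalues satisfy lambda^2 - (trace)*lambda + det = 0
trace = 0 + -2 = -2
det = 0*-2 - 6*3 = -18
discriminant = (-2)^2 - 4*(-18) = 76
spectral radius = max |eigenvalue| = 5.3589

5.3589


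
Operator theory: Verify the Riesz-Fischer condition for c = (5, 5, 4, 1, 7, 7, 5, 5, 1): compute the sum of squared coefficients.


sum |c_n|^2 = 5^2 + 5^2 + 4^2 + 1^2 + 7^2 + 7^2 + 5^2 + 5^2 + 1^2
= 25 + 25 + 16 + 1 + 49 + 49 + 25 + 25 + 1
= 216

216


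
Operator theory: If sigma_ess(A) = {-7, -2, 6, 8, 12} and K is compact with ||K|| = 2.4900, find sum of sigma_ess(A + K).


By Weyl's theorem, the essential spectrum is invariant under compact perturbations.
sigma_ess(A + K) = sigma_ess(A) = {-7, -2, 6, 8, 12}
Sum = -7 + -2 + 6 + 8 + 12 = 17

17


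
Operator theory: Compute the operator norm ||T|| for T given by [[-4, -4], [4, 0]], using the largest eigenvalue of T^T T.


A^T A = [[32, 16], [16, 16]]
trace(A^T A) = 48, det(A^T A) = 256
discriminant = 48^2 - 4*256 = 1280
Largest eigenvalue of A^T A = (trace + sqrt(disc))/2 = 41.8885
||T|| = sqrt(41.8885) = 6.4721

6.4721


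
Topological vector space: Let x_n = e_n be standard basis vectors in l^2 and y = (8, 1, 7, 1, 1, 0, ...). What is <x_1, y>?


x_1 = e_1 is the standard basis vector with 1 in position 1.
<x_1, y> = y_1 = 8
As n -> infinity, <x_n, y> -> 0, confirming weak convergence of (x_n) to 0.

8


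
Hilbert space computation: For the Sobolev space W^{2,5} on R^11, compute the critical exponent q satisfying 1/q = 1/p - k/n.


Using the Sobolev embedding formula: 1/q = 1/p - k/n
1/q = 1/5 - 2/11 = 1/55
q = 1/(1/55) = 55

55.0000


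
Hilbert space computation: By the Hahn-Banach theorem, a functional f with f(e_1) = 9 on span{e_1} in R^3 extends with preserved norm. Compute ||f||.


The norm of f is given by ||f|| = sup_{||x||=1} |f(x)|.
On span{e_1}, ||e_1|| = 1, so ||f|| = |f(e_1)| / ||e_1||
= |9| / 1 = 9.0000

9.0000


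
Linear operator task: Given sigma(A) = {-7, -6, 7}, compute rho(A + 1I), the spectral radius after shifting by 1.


Spectrum of A + 1I = {-6, -5, 8}
Spectral radius = max |lambda| over the shifted spectrum
= max(6, 5, 8) = 8

8


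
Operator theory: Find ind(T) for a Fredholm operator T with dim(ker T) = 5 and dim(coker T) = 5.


The Fredholm index is defined as ind(T) = dim(ker T) - dim(coker T)
= 5 - 5
= 0

0


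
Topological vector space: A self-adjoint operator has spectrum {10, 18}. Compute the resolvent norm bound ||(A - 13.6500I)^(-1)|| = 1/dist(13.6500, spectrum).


dist(13.6500, {10, 18}) = min(|13.6500 - 10|, |13.6500 - 18|)
= min(3.6500, 4.3500) = 3.6500
Resolvent bound = 1/3.6500 = 0.2740

0.2740


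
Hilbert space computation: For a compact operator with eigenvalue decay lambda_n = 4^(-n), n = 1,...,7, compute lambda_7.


The eigenvalue formula gives lambda_7 = 1/4^7
= 1/16384
= 6.1035e-05

6.1035e-05


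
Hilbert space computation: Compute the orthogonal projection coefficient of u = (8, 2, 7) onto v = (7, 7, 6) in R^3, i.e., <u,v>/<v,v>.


Computing <u,v> = 8*7 + 2*7 + 7*6 = 112
Computing <v,v> = 7^2 + 7^2 + 6^2 = 134
Projection coefficient = 112/134 = 0.8358

0.8358


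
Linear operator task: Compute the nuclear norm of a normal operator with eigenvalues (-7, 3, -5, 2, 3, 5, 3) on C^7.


For a normal operator, singular values equal |eigenvalues|.
Trace norm = sum |lambda_i| = 7 + 3 + 5 + 2 + 3 + 5 + 3
= 28

28


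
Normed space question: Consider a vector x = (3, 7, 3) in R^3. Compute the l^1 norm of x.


The l^1 norm equals the sum of absolute values of all components.
||x||_1 = 3 + 7 + 3
= 13

13.0000


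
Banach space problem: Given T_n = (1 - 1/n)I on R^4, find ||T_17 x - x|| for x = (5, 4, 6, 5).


T_17 x - x = (1 - 1/17)x - x = -x/17
||x|| = sqrt(102) = 10.0995
||T_17 x - x|| = ||x||/17 = 10.0995/17 = 0.5941

0.5941


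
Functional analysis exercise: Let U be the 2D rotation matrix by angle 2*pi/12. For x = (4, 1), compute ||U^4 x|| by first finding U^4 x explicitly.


U is a rotation by theta = 2*pi/12
U^4 = rotation by 4*theta = 8*pi/12
cos(8*pi/12) = -0.5000, sin(8*pi/12) = 0.8660
U^4 x = (-0.5000 * 4 - 0.8660 * 1, 0.8660 * 4 + -0.5000 * 1)
= (-2.8660, 2.9641)
||U^4 x|| = sqrt((-2.8660)^2 + 2.9641^2) = sqrt(17.0000) = 4.1231

4.1231


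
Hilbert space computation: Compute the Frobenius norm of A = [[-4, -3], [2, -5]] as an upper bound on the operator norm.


||A||_F^2 = sum a_ij^2
= (-4)^2 + (-3)^2 + 2^2 + (-5)^2
= 16 + 9 + 4 + 25 = 54
||A||_F = sqrt(54) = 7.3485

7.3485


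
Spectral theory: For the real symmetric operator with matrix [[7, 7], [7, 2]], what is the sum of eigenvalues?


For a self-adjoint (symmetric) matrix, the eigenvalues are real.
The sum of eigenvalues equals the trace of the matrix.
trace = 7 + 2 = 9

9


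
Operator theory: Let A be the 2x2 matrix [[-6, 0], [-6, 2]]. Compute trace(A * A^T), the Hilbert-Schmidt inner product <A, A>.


trace(A * A^T) = sum of squares of all entries
= (-6)^2 + 0^2 + (-6)^2 + 2^2
= 36 + 0 + 36 + 4
= 76

76


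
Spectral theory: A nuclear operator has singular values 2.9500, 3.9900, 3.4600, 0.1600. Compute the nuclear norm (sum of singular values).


The nuclear norm is the sum of all singular values.
||T||_1 = 2.9500 + 3.9900 + 3.4600 + 0.1600
= 10.5600

10.5600


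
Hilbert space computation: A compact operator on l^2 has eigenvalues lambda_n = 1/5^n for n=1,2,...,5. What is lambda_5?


The eigenvalue formula gives lambda_5 = 1/5^5
= 1/3125
= 3.2000e-04

3.2000e-04


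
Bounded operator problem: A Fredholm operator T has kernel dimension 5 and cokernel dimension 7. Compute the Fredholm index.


The Fredholm index is defined as ind(T) = dim(ker T) - dim(coker T)
= 5 - 7
= -2

-2


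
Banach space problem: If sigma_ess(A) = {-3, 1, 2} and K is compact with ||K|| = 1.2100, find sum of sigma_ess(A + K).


By Weyl's theorem, the essential spectrum is invariant under compact perturbations.
sigma_ess(A + K) = sigma_ess(A) = {-3, 1, 2}
Sum = -3 + 1 + 2 = 0

0


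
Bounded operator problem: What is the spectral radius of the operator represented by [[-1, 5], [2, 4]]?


For a 2x2 matrix, eigenvalues satisfy lambda^2 - (trace)*lambda + det = 0
trace = -1 + 4 = 3
det = -1*4 - 5*2 = -14
discriminant = 3^2 - 4*(-14) = 65
spectral radius = max |eigenvalue| = 5.5311

5.5311


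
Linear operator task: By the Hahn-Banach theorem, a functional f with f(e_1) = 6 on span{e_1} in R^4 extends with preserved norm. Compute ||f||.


The norm of f is given by ||f|| = sup_{||x||=1} |f(x)|.
On span{e_1}, ||e_1|| = 1, so ||f|| = |f(e_1)| / ||e_1||
= |6| / 1 = 6.0000

6.0000


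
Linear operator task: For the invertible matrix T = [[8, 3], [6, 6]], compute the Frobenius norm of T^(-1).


det(T) = 8*6 - 3*6 = 30
T^(-1) = (1/30) * [[6, -3], [-6, 8]] = [[0.2000, -0.1000], [-0.2000, 0.2667]]
||T^(-1)||_F^2 = 0.2000^2 + (-0.1000)^2 + (-0.2000)^2 + 0.2667^2 = 0.1611
||T^(-1)||_F = sqrt(0.1611) = 0.4014

0.4014


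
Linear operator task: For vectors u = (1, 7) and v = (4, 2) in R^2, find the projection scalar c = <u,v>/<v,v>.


Computing <u,v> = 1*4 + 7*2 = 18
Computing <v,v> = 4^2 + 2^2 = 20
Projection coefficient = 18/20 = 0.9000

0.9000


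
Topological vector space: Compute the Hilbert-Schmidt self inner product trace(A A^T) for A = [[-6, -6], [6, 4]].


trace(A * A^T) = sum of squares of all entries
= (-6)^2 + (-6)^2 + 6^2 + 4^2
= 36 + 36 + 36 + 16
= 124

124


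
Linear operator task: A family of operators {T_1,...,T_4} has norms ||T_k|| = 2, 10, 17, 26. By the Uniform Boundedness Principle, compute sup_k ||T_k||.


By the Uniform Boundedness Principle, the supremum of norms is finite.
sup_k ||T_k|| = max(2, 10, 17, 26) = 26

26


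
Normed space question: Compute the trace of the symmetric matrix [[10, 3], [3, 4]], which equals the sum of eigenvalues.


For a self-adjoint (symmetric) matrix, the eigenvalues are real.
The sum of eigenvalues equals the trace of the matrix.
trace = 10 + 4 = 14

14


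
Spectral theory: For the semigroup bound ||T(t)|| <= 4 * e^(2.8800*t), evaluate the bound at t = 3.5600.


||T(3.5600)|| <= 4 * exp(2.8800 * 3.5600)
= 4 * exp(10.2528)
= 4 * 28361.8440
= 113447.3760

113447.3760


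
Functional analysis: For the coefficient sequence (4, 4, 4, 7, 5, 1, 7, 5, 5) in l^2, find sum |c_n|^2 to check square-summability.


sum |c_n|^2 = 4^2 + 4^2 + 4^2 + 7^2 + 5^2 + 1^2 + 7^2 + 5^2 + 5^2
= 16 + 16 + 16 + 49 + 25 + 1 + 49 + 25 + 25
= 222

222


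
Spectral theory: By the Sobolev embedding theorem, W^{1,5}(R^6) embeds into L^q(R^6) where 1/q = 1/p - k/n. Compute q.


Using the Sobolev embedding formula: 1/q = 1/p - k/n
1/q = 1/5 - 1/6 = 1/30
q = 1/(1/30) = 30

30.0000


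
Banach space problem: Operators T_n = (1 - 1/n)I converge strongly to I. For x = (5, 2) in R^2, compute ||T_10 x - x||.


T_10 x - x = (1 - 1/10)x - x = -x/10
||x|| = sqrt(29) = 5.3852
||T_10 x - x|| = ||x||/10 = 5.3852/10 = 0.5385

0.5385


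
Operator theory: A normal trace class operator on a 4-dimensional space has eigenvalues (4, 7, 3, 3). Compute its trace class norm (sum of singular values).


For a normal operator, singular values equal |eigenvalues|.
Trace norm = sum |lambda_i| = 4 + 7 + 3 + 3
= 17

17


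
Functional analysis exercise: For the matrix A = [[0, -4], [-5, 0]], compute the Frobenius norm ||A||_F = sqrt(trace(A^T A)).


||A||_F^2 = sum a_ij^2
= 0^2 + (-4)^2 + (-5)^2 + 0^2
= 0 + 16 + 25 + 0 = 41
||A||_F = sqrt(41) = 6.4031

6.4031


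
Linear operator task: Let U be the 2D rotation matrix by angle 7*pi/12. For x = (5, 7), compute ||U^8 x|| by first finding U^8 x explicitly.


U is a rotation by theta = 7*pi/12
U^8 = rotation by 8*theta = 56*pi/12 = 8*pi/12 (mod 2*pi)
cos(8*pi/12) = -0.5000, sin(8*pi/12) = 0.8660
U^8 x = (-0.5000 * 5 - 0.8660 * 7, 0.8660 * 5 + -0.5000 * 7)
= (-8.5622, 0.8301)
||U^8 x|| = sqrt((-8.5622)^2 + 0.8301^2) = sqrt(74.0000) = 8.6023

8.6023


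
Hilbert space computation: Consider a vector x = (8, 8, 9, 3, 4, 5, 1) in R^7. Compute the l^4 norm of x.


The l^4 norm = (sum |x_i|^4)^(1/4)
Sum of 4th powers = 4096 + 4096 + 6561 + 81 + 256 + 625 + 1 = 15716
||x||_4 = (15716)^(1/4) = 11.1966

11.1966


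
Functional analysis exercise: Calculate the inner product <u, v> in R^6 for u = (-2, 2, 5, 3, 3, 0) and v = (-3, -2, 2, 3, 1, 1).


Computing the standard inner product <u, v> = sum u_i * v_i
= -2*-3 + 2*-2 + 5*2 + 3*3 + 3*1 + 0*1
= 6 + -4 + 10 + 9 + 3 + 0
= 24

24


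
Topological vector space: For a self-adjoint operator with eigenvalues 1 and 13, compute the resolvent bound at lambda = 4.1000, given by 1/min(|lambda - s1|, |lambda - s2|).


dist(4.1000, {1, 13}) = min(|4.1000 - 1|, |4.1000 - 13|)
= min(3.1000, 8.9000) = 3.1000
Resolvent bound = 1/3.1000 = 0.3226

0.3226


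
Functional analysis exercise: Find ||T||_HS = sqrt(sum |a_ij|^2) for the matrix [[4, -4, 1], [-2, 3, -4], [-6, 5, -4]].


The Hilbert-Schmidt norm is sqrt(sum of squares of all entries).
Sum of squares = 4^2 + (-4)^2 + 1^2 + (-2)^2 + 3^2 + (-4)^2 + (-6)^2 + 5^2 + (-4)^2
= 16 + 16 + 1 + 4 + 9 + 16 + 36 + 25 + 16 = 139
||T||_HS = sqrt(139) = 11.7898

11.7898


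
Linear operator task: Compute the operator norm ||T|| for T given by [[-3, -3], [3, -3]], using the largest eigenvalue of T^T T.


A^T A = [[18, 0], [0, 18]]
trace(A^T A) = 36, det(A^T A) = 324
discriminant = 36^2 - 4*324 = 0
Largest eigenvalue of A^T A = (trace + sqrt(disc))/2 = 18.0000
||T|| = sqrt(18.0000) = 4.2426

4.2426


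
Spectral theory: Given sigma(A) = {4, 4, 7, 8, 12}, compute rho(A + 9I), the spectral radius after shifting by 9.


Spectrum of A + 9I = {13, 13, 16, 17, 21}
Spectral radius = max |lambda| over the shifted spectrum
= max(13, 13, 16, 17, 21) = 21

21


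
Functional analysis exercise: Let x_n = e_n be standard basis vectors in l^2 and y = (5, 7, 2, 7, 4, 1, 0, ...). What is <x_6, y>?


x_6 = e_6 is the standard basis vector with 1 in position 6.
<x_6, y> = y_6 = 1
As n -> infinity, <x_n, y> -> 0, confirming weak convergence of (x_n) to 0.

1


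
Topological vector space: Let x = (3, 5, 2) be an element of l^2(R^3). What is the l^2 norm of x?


The l^2 norm = (sum |x_i|^2)^(1/2)
Sum of 2th powers = 9 + 25 + 4 = 38
||x||_2 = (38)^(1/2) = 6.1644

6.1644


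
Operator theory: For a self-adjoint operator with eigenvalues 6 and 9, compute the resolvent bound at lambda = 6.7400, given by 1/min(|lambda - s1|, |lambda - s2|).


dist(6.7400, {6, 9}) = min(|6.7400 - 6|, |6.7400 - 9|)
= min(0.7400, 2.2600) = 0.7400
Resolvent bound = 1/0.7400 = 1.3514

1.3514


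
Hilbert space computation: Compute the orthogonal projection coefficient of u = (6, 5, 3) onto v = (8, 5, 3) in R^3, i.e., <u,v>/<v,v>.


Computing <u,v> = 6*8 + 5*5 + 3*3 = 82
Computing <v,v> = 8^2 + 5^2 + 3^2 = 98
Projection coefficient = 82/98 = 0.8367

0.8367


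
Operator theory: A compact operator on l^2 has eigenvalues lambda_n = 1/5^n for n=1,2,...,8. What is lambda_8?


The eigenvalue formula gives lambda_8 = 1/5^8
= 1/390625
= 2.5600e-06

2.5600e-06


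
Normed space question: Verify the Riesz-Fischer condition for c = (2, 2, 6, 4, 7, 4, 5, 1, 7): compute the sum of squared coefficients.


sum |c_n|^2 = 2^2 + 2^2 + 6^2 + 4^2 + 7^2 + 4^2 + 5^2 + 1^2 + 7^2
= 4 + 4 + 36 + 16 + 49 + 16 + 25 + 1 + 49
= 200

200


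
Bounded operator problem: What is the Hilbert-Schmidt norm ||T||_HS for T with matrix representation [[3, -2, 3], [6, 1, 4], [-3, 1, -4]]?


The Hilbert-Schmidt norm is sqrt(sum of squares of all entries).
Sum of squares = 3^2 + (-2)^2 + 3^2 + 6^2 + 1^2 + 4^2 + (-3)^2 + 1^2 + (-4)^2
= 9 + 4 + 9 + 36 + 1 + 16 + 9 + 1 + 16 = 101
||T||_HS = sqrt(101) = 10.0499

10.0499


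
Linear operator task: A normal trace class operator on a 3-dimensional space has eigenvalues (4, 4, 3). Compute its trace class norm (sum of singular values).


For a normal operator, singular values equal |eigenvalues|.
Trace norm = sum |lambda_i| = 4 + 4 + 3
= 11

11


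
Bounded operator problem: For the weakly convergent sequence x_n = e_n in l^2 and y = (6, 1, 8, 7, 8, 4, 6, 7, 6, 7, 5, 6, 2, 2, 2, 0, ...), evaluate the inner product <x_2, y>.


x_2 = e_2 is the standard basis vector with 1 in position 2.
<x_2, y> = y_2 = 1
As n -> infinity, <x_n, y> -> 0, confirming weak convergence of (x_n) to 0.

1


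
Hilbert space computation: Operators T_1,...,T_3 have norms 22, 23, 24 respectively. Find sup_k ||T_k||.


By the Uniform Boundedness Principle, the supremum of norms is finite.
sup_k ||T_k|| = max(22, 23, 24) = 24

24


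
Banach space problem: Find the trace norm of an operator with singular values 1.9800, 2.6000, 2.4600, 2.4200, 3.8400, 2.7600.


The nuclear norm is the sum of all singular values.
||T||_1 = 1.9800 + 2.6000 + 2.4600 + 2.4200 + 3.8400 + 2.7600
= 16.0600

16.0600


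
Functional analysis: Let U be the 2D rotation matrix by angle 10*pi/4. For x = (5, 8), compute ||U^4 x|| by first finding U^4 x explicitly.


U is a rotation by theta = 10*pi/4
U^4 = rotation by 4*theta = 40*pi/4 = 0*pi/4 (mod 2*pi)
cos(0*pi/4) = 1.0000, sin(0*pi/4) = 0.0000
U^4 x = (1.0000 * 5 - 0.0000 * 8, 0.0000 * 5 + 1.0000 * 8)
= (5.0000, 8.0000)
||U^4 x|| = sqrt(5.0000^2 + 8.0000^2) = sqrt(89.0000) = 9.4340

9.4340


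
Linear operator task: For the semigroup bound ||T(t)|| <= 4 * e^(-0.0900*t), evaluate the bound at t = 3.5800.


||T(3.5800)|| <= 4 * exp(-0.0900 * 3.5800)
= 4 * exp(-0.3222)
= 4 * 0.7246
= 2.8982

2.8982


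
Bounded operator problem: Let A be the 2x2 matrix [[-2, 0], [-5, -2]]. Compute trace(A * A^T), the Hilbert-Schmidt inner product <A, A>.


trace(A * A^T) = sum of squares of all entries
= (-2)^2 + 0^2 + (-5)^2 + (-2)^2
= 4 + 0 + 25 + 4
= 33

33


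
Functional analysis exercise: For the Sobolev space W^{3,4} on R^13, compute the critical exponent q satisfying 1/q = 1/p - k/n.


Using the Sobolev embedding formula: 1/q = 1/p - k/n
1/q = 1/4 - 3/13 = 1/52
q = 1/(1/52) = 52

52.0000


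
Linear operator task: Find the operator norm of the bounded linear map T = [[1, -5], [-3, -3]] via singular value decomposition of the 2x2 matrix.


A^T A = [[10, 4], [4, 34]]
trace(A^T A) = 44, det(A^T A) = 324
discriminant = 44^2 - 4*324 = 640
Largest eigenvalue of A^T A = (trace + sqrt(disc))/2 = 34.6491
||T|| = sqrt(34.6491) = 5.8863

5.8863


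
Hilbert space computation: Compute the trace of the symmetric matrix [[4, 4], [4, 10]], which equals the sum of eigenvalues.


For a self-adjoint (symmetric) matrix, the eigenvalues are real.
The sum of eigenvalues equals the trace of the matrix.
trace = 4 + 10 = 14

14


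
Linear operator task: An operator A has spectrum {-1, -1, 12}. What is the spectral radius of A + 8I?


Spectrum of A + 8I = {7, 7, 20}
Spectral radius = max |lambda| over the shifted spectrum
= max(7, 7, 20) = 20

20


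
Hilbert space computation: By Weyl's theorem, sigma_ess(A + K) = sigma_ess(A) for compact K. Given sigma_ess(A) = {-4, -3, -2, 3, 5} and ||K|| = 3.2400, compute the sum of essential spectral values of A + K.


By Weyl's theorem, the essential spectrum is invariant under compact perturbations.
sigma_ess(A + K) = sigma_ess(A) = {-4, -3, -2, 3, 5}
Sum = -4 + -3 + -2 + 3 + 5 = -1

-1


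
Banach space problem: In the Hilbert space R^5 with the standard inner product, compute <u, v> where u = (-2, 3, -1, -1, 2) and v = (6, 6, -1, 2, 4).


Computing the standard inner product <u, v> = sum u_i * v_i
= -2*6 + 3*6 + -1*-1 + -1*2 + 2*4
= -12 + 18 + 1 + -2 + 8
= 13

13


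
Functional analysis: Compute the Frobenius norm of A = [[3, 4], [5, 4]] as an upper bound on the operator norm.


||A||_F^2 = sum a_ij^2
= 3^2 + 4^2 + 5^2 + 4^2
= 9 + 16 + 25 + 16 = 66
||A||_F = sqrt(66) = 8.1240

8.1240


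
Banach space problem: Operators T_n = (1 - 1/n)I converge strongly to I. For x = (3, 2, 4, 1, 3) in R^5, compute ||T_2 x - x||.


T_2 x - x = (1 - 1/2)x - x = -x/2
||x|| = sqrt(39) = 6.2450
||T_2 x - x|| = ||x||/2 = 6.2450/2 = 3.1225

3.1225


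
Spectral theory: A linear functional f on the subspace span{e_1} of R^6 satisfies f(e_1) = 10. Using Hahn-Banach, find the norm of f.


The norm of f is given by ||f|| = sup_{||x||=1} |f(x)|.
On span{e_1}, ||e_1|| = 1, so ||f|| = |f(e_1)| / ||e_1||
= |10| / 1 = 10.0000

10.0000


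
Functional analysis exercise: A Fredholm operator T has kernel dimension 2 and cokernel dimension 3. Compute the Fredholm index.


The Fredholm index is defined as ind(T) = dim(ker T) - dim(coker T)
= 2 - 3
= -1

-1


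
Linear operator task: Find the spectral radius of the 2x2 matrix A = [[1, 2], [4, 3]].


For a 2x2 matrix, eigenvalues satisfy lambda^2 - (trace)*lambda + det = 0
trace = 1 + 3 = 4
det = 1*3 - 2*4 = -5
discriminant = 4^2 - 4*(-5) = 36
spectral radius = max |eigenvalue| = 5.0000

5.0000


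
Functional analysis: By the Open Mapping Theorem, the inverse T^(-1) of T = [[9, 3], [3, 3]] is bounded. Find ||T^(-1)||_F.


det(T) = 9*3 - 3*3 = 18
T^(-1) = (1/18) * [[3, -3], [-3, 9]] = [[0.1667, -0.1667], [-0.1667, 0.5000]]
||T^(-1)||_F^2 = 0.1667^2 + (-0.1667)^2 + (-0.1667)^2 + 0.5000^2 = 0.3333
||T^(-1)||_F = sqrt(0.3333) = 0.5774

0.5774


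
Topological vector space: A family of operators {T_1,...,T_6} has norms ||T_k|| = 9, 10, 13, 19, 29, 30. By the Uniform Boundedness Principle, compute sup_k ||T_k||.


By the Uniform Boundedness Principle, the supremum of norms is finite.
sup_k ||T_k|| = max(9, 10, 13, 19, 29, 30) = 30

30


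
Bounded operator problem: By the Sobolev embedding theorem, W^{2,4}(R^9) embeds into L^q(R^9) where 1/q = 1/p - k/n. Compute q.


Using the Sobolev embedding formula: 1/q = 1/p - k/n
1/q = 1/4 - 2/9 = 1/36
q = 1/(1/36) = 36

36.0000


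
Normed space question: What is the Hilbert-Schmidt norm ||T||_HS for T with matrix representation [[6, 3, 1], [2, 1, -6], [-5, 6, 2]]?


The Hilbert-Schmidt norm is sqrt(sum of squares of all entries).
Sum of squares = 6^2 + 3^2 + 1^2 + 2^2 + 1^2 + (-6)^2 + (-5)^2 + 6^2 + 2^2
= 36 + 9 + 1 + 4 + 1 + 36 + 25 + 36 + 4 = 152
||T||_HS = sqrt(152) = 12.3288

12.3288


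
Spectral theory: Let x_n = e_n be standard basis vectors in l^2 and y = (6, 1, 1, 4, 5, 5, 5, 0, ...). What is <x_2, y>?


x_2 = e_2 is the standard basis vector with 1 in position 2.
<x_2, y> = y_2 = 1
As n -> infinity, <x_n, y> -> 0, confirming weak convergence of (x_n) to 0.

1


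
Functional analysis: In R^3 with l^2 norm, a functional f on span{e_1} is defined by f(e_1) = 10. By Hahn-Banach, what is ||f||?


The norm of f is given by ||f|| = sup_{||x||=1} |f(x)|.
On span{e_1}, ||e_1|| = 1, so ||f|| = |f(e_1)| / ||e_1||
= |10| / 1 = 10.0000

10.0000


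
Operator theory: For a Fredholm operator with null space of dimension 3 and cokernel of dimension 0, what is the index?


The Fredholm index is defined as ind(T) = dim(ker T) - dim(coker T)
= 3 - 0
= 3

3


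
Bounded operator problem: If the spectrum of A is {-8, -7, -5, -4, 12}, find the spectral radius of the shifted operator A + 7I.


Spectrum of A + 7I = {-1, 0, 2, 3, 19}
Spectral radius = max |lambda| over the shifted spectrum
= max(1, 0, 2, 3, 19) = 19

19


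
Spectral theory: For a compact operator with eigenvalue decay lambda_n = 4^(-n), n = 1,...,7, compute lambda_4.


The eigenvalue formula gives lambda_4 = 1/4^4
= 1/256
= 0.0039

0.0039


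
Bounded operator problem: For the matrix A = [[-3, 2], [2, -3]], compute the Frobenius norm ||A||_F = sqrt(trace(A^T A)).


||A||_F^2 = sum a_ij^2
= (-3)^2 + 2^2 + 2^2 + (-3)^2
= 9 + 4 + 4 + 9 = 26
||A||_F = sqrt(26) = 5.0990

5.0990


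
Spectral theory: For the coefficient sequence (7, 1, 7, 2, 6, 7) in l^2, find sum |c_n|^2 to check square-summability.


sum |c_n|^2 = 7^2 + 1^2 + 7^2 + 2^2 + 6^2 + 7^2
= 49 + 1 + 49 + 4 + 36 + 49
= 188

188


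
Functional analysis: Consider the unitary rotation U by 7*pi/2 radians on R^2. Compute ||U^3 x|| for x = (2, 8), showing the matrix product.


U is a rotation by theta = 7*pi/2
U^3 = rotation by 3*theta = 21*pi/2 = 1*pi/2 (mod 2*pi)
cos(1*pi/2) = 0.0000, sin(1*pi/2) = 1.0000
U^3 x = (0.0000 * 2 - 1.0000 * 8, 1.0000 * 2 + 0.0000 * 8)
= (-8.0000, 2.0000)
||U^3 x|| = sqrt((-8.0000)^2 + 2.0000^2) = sqrt(68.0000) = 8.2462

8.2462


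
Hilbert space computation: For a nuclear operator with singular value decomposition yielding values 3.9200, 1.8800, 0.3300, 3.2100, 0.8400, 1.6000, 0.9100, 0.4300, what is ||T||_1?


The nuclear norm is the sum of all singular values.
||T||_1 = 3.9200 + 1.8800 + 0.3300 + 3.2100 + 0.8400 + 1.6000 + 0.9100 + 0.4300
= 13.1200

13.1200


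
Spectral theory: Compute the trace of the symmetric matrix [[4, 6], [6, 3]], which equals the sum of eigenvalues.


For a self-adjoint (symmetric) matrix, the eigenvalues are real.
The sum of eigenvalues equals the trace of the matrix.
trace = 4 + 3 = 7

7


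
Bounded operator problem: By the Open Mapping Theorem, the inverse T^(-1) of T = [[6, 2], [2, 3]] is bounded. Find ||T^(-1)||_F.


det(T) = 6*3 - 2*2 = 14
T^(-1) = (1/14) * [[3, -2], [-2, 6]] = [[0.2143, -0.1429], [-0.1429, 0.4286]]
||T^(-1)||_F^2 = 0.2143^2 + (-0.1429)^2 + (-0.1429)^2 + 0.4286^2 = 0.2704
||T^(-1)||_F = sqrt(0.2704) = 0.5200

0.5200


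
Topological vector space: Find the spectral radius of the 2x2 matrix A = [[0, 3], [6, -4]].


For a 2x2 matrix, eigenvalues satisfy lambda^2 - (trace)*lambda + det = 0
trace = 0 + -4 = -4
det = 0*-4 - 3*6 = -18
discriminant = (-4)^2 - 4*(-18) = 88
spectral radius = max |eigenvalue| = 6.6904

6.6904


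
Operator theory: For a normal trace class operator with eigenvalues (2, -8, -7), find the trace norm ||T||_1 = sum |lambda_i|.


For a normal operator, singular values equal |eigenvalues|.
Trace norm = sum |lambda_i| = 2 + 8 + 7
= 17

17


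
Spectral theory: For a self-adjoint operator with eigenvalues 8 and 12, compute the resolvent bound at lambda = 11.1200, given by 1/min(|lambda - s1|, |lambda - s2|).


dist(11.1200, {8, 12}) = min(|11.1200 - 8|, |11.1200 - 12|)
= min(3.1200, 0.8800) = 0.8800
Resolvent bound = 1/0.8800 = 1.1364

1.1364


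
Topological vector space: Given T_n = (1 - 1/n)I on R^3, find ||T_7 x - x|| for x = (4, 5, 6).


T_7 x - x = (1 - 1/7)x - x = -x/7
||x|| = sqrt(77) = 8.7750
||T_7 x - x|| = ||x||/7 = 8.7750/7 = 1.2536

1.2536


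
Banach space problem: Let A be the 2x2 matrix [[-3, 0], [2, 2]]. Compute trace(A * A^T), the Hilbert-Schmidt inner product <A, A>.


trace(A * A^T) = sum of squares of all entries
= (-3)^2 + 0^2 + 2^2 + 2^2
= 9 + 0 + 4 + 4
= 17

17


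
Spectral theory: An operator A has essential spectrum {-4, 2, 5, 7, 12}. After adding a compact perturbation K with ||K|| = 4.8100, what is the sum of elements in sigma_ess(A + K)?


By Weyl's theorem, the essential spectrum is invariant under compact perturbations.
sigma_ess(A + K) = sigma_ess(A) = {-4, 2, 5, 7, 12}
Sum = -4 + 2 + 5 + 7 + 12 = 22

22


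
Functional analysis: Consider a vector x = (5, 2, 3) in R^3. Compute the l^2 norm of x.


The l^2 norm = (sum |x_i|^2)^(1/2)
Sum of 2th powers = 25 + 4 + 9 = 38
||x||_2 = (38)^(1/2) = 6.1644

6.1644


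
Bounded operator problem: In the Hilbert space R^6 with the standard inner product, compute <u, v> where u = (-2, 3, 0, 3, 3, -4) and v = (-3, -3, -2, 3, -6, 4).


Computing the standard inner product <u, v> = sum u_i * v_i
= -2*-3 + 3*-3 + 0*-2 + 3*3 + 3*-6 + -4*4
= 6 + -9 + 0 + 9 + -18 + -16
= -28

-28


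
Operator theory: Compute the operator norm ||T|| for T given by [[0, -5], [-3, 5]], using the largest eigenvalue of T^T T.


A^T A = [[9, -15], [-15, 50]]
trace(A^T A) = 59, det(A^T A) = 225
discriminant = 59^2 - 4*225 = 2581
Largest eigenvalue of A^T A = (trace + sqrt(disc))/2 = 54.9018
||T|| = sqrt(54.9018) = 7.4096

7.4096


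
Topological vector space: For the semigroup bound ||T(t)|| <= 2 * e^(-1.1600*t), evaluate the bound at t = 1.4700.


||T(1.4700)|| <= 2 * exp(-1.1600 * 1.4700)
= 2 * exp(-1.7052)
= 2 * 0.1817
= 0.3635

0.3635


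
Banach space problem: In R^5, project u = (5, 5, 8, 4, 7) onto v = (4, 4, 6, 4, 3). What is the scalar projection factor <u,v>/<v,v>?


Computing <u,v> = 5*4 + 5*4 + 8*6 + 4*4 + 7*3 = 125
Computing <v,v> = 4^2 + 4^2 + 6^2 + 4^2 + 3^2 = 93
Projection coefficient = 125/93 = 1.3441

1.3441


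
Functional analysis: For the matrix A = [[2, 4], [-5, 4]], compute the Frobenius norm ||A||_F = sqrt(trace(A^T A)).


||A||_F^2 = sum a_ij^2
= 2^2 + 4^2 + (-5)^2 + 4^2
= 4 + 16 + 25 + 16 = 61
||A||_F = sqrt(61) = 7.8102

7.8102


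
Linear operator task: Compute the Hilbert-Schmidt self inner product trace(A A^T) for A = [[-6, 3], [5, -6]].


trace(A * A^T) = sum of squares of all entries
= (-6)^2 + 3^2 + 5^2 + (-6)^2
= 36 + 9 + 25 + 36
= 106

106


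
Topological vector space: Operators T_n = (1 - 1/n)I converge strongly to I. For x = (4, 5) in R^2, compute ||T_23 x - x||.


T_23 x - x = (1 - 1/23)x - x = -x/23
||x|| = sqrt(41) = 6.4031
||T_23 x - x|| = ||x||/23 = 6.4031/23 = 0.2784

0.2784


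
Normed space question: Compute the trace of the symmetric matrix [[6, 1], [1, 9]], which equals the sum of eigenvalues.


For a self-adjoint (symmetric) matrix, the eigenvalues are real.
The sum of eigenvalues equals the trace of the matrix.
trace = 6 + 9 = 15

15


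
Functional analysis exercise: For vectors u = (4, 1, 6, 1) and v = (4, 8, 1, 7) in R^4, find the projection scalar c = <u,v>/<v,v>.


Computing <u,v> = 4*4 + 1*8 + 6*1 + 1*7 = 37
Computing <v,v> = 4^2 + 8^2 + 1^2 + 7^2 = 130
Projection coefficient = 37/130 = 0.2846

0.2846


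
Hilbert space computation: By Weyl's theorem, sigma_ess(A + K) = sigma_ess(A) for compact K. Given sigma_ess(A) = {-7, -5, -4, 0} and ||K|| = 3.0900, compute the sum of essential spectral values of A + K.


By Weyl's theorem, the essential spectrum is invariant under compact perturbations.
sigma_ess(A + K) = sigma_ess(A) = {-7, -5, -4, 0}
Sum = -7 + -5 + -4 + 0 = -16

-16


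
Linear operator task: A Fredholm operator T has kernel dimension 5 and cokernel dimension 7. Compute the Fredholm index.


The Fredholm index is defined as ind(T) = dim(ker T) - dim(coker T)
= 5 - 7
= -2

-2


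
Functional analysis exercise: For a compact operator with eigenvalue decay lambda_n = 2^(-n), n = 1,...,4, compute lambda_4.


The eigenvalue formula gives lambda_4 = 1/2^4
= 1/16
= 0.0625

0.0625


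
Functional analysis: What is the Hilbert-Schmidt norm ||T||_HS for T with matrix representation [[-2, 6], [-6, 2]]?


The Hilbert-Schmidt norm is sqrt(sum of squares of all entries).
Sum of squares = (-2)^2 + 6^2 + (-6)^2 + 2^2
= 4 + 36 + 36 + 4 = 80
||T||_HS = sqrt(80) = 8.9443

8.9443


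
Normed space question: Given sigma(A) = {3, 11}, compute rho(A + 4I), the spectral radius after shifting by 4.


Spectrum of A + 4I = {7, 15}
Spectral radius = max |lambda| over the shifted spectrum
= max(7, 15) = 15

15


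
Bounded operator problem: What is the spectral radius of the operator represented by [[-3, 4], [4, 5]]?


For a 2x2 matrix, eigenvalues satisfy lambda^2 - (trace)*lambda + det = 0
trace = -3 + 5 = 2
det = -3*5 - 4*4 = -31
discriminant = 2^2 - 4*(-31) = 128
spectral radius = max |eigenvalue| = 6.6569

6.6569


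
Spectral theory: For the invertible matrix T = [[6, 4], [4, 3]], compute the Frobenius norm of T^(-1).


det(T) = 6*3 - 4*4 = 2
T^(-1) = (1/2) * [[3, -4], [-4, 6]] = [[1.5000, -2.0000], [-2.0000, 3.0000]]
||T^(-1)||_F^2 = 1.5000^2 + (-2.0000)^2 + (-2.0000)^2 + 3.0000^2 = 19.2500
||T^(-1)||_F = sqrt(19.2500) = 4.3875

4.3875


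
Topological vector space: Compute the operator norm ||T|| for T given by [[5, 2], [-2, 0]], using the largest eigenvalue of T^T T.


A^T A = [[29, 10], [10, 4]]
trace(A^T A) = 33, det(A^T A) = 16
discriminant = 33^2 - 4*16 = 1025
Largest eigenvalue of A^T A = (trace + sqrt(disc))/2 = 32.5078
||T|| = sqrt(32.5078) = 5.7016

5.7016


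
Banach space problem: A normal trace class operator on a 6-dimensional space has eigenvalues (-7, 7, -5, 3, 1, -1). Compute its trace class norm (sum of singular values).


For a normal operator, singular values equal |eigenvalues|.
Trace norm = sum |lambda_i| = 7 + 7 + 5 + 3 + 1 + 1
= 24

24


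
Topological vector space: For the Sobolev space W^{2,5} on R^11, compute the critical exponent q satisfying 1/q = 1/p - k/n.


Using the Sobolev embedding formula: 1/q = 1/p - k/n
1/q = 1/5 - 2/11 = 1/55
q = 1/(1/55) = 55

55.0000


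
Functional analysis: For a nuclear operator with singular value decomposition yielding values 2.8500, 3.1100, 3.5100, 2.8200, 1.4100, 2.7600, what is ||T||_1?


The nuclear norm is the sum of all singular values.
||T||_1 = 2.8500 + 3.1100 + 3.5100 + 2.8200 + 1.4100 + 2.7600
= 16.4600

16.4600


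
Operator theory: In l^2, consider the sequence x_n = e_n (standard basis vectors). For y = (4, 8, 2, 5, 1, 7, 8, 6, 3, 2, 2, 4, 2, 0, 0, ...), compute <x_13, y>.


x_13 = e_13 is the standard basis vector with 1 in position 13.
<x_13, y> = y_13 = 2
As n -> infinity, <x_n, y> -> 0, confirming weak convergence of (x_n) to 0.

2


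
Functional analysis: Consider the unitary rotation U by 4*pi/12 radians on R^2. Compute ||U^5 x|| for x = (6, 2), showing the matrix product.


U is a rotation by theta = 4*pi/12
U^5 = rotation by 5*theta = 20*pi/12
cos(20*pi/12) = 0.5000, sin(20*pi/12) = -0.8660
U^5 x = (0.5000 * 6 - -0.8660 * 2, -0.8660 * 6 + 0.5000 * 2)
= (4.7321, -4.1962)
||U^5 x|| = sqrt(4.7321^2 + (-4.1962)^2) = sqrt(40.0000) = 6.3246

6.3246


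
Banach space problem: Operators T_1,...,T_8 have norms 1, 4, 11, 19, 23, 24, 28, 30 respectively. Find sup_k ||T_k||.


By the Uniform Boundedness Principle, the supremum of norms is finite.
sup_k ||T_k|| = max(1, 4, 11, 19, 23, 24, 28, 30) = 30

30


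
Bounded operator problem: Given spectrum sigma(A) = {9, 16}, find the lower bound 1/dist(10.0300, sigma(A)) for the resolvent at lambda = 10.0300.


dist(10.0300, {9, 16}) = min(|10.0300 - 9|, |10.0300 - 16|)
= min(1.0300, 5.9700) = 1.0300
Resolvent bound = 1/1.0300 = 0.9709

0.9709


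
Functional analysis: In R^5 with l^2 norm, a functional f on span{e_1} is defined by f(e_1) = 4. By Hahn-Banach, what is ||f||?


The norm of f is given by ||f|| = sup_{||x||=1} |f(x)|.
On span{e_1}, ||e_1|| = 1, so ||f|| = |f(e_1)| / ||e_1||
= |4| / 1 = 4.0000

4.0000


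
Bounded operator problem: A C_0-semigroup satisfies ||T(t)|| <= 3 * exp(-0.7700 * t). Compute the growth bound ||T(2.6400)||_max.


||T(2.6400)|| <= 3 * exp(-0.7700 * 2.6400)
= 3 * exp(-2.0328)
= 3 * 0.1310
= 0.3929

0.3929


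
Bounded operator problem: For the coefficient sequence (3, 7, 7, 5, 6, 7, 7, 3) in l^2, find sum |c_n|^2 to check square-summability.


sum |c_n|^2 = 3^2 + 7^2 + 7^2 + 5^2 + 6^2 + 7^2 + 7^2 + 3^2
= 9 + 49 + 49 + 25 + 36 + 49 + 49 + 9
= 275

275


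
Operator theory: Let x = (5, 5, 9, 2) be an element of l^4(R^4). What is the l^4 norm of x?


The l^4 norm = (sum |x_i|^4)^(1/4)
Sum of 4th powers = 625 + 625 + 6561 + 16 = 7827
||x||_4 = (7827)^(1/4) = 9.4059

9.4059


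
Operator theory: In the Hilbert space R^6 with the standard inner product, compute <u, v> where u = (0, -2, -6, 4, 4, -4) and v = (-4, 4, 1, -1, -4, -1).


Computing the standard inner product <u, v> = sum u_i * v_i
= 0*-4 + -2*4 + -6*1 + 4*-1 + 4*-4 + -4*-1
= 0 + -8 + -6 + -4 + -16 + 4
= -30

-30


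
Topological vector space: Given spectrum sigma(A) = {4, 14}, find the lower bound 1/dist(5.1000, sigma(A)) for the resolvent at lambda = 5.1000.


dist(5.1000, {4, 14}) = min(|5.1000 - 4|, |5.1000 - 14|)
= min(1.1000, 8.9000) = 1.1000
Resolvent bound = 1/1.1000 = 0.9091

0.9091


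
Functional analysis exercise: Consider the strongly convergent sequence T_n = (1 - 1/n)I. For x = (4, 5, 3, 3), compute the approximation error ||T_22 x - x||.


T_22 x - x = (1 - 1/22)x - x = -x/22
||x|| = sqrt(59) = 7.6811
||T_22 x - x|| = ||x||/22 = 7.6811/22 = 0.3491

0.3491


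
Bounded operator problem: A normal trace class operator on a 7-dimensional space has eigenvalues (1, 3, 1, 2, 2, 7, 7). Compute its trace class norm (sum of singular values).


For a normal operator, singular values equal |eigenvalues|.
Trace norm = sum |lambda_i| = 1 + 3 + 1 + 2 + 2 + 7 + 7
= 23

23


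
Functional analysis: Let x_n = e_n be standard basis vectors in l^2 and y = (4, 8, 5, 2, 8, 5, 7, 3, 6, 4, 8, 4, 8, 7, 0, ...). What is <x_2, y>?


x_2 = e_2 is the standard basis vector with 1 in position 2.
<x_2, y> = y_2 = 8
As n -> infinity, <x_n, y> -> 0, confirming weak convergence of (x_n) to 0.

8


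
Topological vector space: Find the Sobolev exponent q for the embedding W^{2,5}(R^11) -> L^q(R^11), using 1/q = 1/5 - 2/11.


Using the Sobolev embedding formula: 1/q = 1/p - k/n
1/q = 1/5 - 2/11 = 1/55
q = 1/(1/55) = 55

55.0000


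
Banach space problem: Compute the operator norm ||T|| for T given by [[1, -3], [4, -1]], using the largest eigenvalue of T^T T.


A^T A = [[17, -7], [-7, 10]]
trace(A^T A) = 27, det(A^T A) = 121
discriminant = 27^2 - 4*121 = 245
Largest eigenvalue of A^T A = (trace + sqrt(disc))/2 = 21.3262
||T|| = sqrt(21.3262) = 4.6180

4.6180


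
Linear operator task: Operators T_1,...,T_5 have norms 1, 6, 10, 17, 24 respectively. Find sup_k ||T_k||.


By the Uniform Boundedness Principle, the supremum of norms is finite.
sup_k ||T_k|| = max(1, 6, 10, 17, 24) = 24

24


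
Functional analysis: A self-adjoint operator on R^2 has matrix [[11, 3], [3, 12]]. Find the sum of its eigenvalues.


For a self-adjoint (symmetric) matrix, the eigenvalues are real.
The sum of eigenvalues equals the trace of the matrix.
trace = 11 + 12 = 23

23


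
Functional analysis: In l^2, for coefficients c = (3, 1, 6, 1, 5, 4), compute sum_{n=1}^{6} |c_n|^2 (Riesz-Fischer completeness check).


sum |c_n|^2 = 3^2 + 1^2 + 6^2 + 1^2 + 5^2 + 4^2
= 9 + 1 + 36 + 1 + 25 + 16
= 88

88


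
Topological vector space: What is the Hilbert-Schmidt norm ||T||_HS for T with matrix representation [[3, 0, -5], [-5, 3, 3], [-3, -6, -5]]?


The Hilbert-Schmidt norm is sqrt(sum of squares of all entries).
Sum of squares = 3^2 + 0^2 + (-5)^2 + (-5)^2 + 3^2 + 3^2 + (-3)^2 + (-6)^2 + (-5)^2
= 9 + 0 + 25 + 25 + 9 + 9 + 9 + 36 + 25 = 147
||T||_HS = sqrt(147) = 12.1244

12.1244


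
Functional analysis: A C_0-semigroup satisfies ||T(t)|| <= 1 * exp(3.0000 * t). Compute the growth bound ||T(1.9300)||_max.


||T(1.9300)|| <= 1 * exp(3.0000 * 1.9300)
= 1 * exp(5.7900)
= 1 * 327.0130
= 327.0130

327.0130


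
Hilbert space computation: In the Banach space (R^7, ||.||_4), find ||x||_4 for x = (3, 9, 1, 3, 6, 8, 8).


The l^4 norm = (sum |x_i|^4)^(1/4)
Sum of 4th powers = 81 + 6561 + 1 + 81 + 1296 + 4096 + 4096 = 16212
||x||_4 = (16212)^(1/4) = 11.2839

11.2839


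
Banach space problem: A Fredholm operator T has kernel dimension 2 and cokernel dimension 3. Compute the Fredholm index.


The Fredholm index is defined as ind(T) = dim(ker T) - dim(coker T)
= 2 - 3
= -1

-1


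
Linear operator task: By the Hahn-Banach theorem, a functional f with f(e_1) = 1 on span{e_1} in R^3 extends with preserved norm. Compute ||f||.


The norm of f is given by ||f|| = sup_{||x||=1} |f(x)|.
On span{e_1}, ||e_1|| = 1, so ||f|| = |f(e_1)| / ||e_1||
= |1| / 1 = 1.0000

1.0000


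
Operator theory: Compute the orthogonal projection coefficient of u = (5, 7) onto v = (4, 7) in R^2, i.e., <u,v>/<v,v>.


Computing <u,v> = 5*4 + 7*7 = 69
Computing <v,v> = 4^2 + 7^2 = 65
Projection coefficient = 69/65 = 1.0615

1.0615


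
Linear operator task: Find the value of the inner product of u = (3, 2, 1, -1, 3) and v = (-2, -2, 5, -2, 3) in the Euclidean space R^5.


Computing the standard inner product <u, v> = sum u_i * v_i
= 3*-2 + 2*-2 + 1*5 + -1*-2 + 3*3
= -6 + -4 + 5 + 2 + 9
= 6

6
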